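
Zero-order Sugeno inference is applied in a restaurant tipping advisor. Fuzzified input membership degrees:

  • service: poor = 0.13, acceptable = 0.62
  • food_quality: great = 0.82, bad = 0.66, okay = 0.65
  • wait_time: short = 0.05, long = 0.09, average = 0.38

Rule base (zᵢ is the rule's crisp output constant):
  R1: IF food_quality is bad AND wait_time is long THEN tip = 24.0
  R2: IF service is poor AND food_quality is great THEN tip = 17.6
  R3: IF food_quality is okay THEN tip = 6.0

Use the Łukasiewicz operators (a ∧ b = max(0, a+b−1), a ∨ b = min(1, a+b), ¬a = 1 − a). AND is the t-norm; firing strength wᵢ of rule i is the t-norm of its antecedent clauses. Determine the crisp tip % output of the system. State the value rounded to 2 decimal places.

6.00

R1 (z=24.0): bad=0.66, long=0.09; AND[max(0, a+b−1)] → w = 0.00
R2 (z=17.6): poor=0.13, great=0.82; AND[max(0, a+b−1)] → w = 0.00
R3 (z=6.0): okay=0.65 → w = 0.65
Weighted average = (0.00·24.0 + 0.00·17.6 + 0.65·6.0) / (0.00 + 0.00 + 0.65)
  = 3.9000 / 0.6500 = 6.00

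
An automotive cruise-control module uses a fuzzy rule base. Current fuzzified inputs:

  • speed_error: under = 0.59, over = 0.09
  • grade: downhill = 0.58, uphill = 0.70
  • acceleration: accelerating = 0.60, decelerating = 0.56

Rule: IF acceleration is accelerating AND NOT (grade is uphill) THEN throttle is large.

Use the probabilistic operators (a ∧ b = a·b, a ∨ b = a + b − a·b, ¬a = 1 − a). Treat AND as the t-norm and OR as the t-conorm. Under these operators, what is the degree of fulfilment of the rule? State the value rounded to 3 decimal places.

firing strength: accelerating=0.60, ¬uphill=1−0.70=0.30; AND[a·b] → w = 0.1800

0.180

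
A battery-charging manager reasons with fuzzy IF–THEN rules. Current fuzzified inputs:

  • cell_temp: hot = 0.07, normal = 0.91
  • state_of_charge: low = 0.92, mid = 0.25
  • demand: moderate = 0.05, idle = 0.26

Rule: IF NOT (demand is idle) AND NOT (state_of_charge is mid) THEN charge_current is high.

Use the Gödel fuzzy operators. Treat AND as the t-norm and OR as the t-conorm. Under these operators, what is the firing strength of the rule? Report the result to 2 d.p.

firing strength: ¬idle=1−0.26=0.74, ¬mid=1−0.25=0.75; AND[min(a, b)] → w = 0.74

0.74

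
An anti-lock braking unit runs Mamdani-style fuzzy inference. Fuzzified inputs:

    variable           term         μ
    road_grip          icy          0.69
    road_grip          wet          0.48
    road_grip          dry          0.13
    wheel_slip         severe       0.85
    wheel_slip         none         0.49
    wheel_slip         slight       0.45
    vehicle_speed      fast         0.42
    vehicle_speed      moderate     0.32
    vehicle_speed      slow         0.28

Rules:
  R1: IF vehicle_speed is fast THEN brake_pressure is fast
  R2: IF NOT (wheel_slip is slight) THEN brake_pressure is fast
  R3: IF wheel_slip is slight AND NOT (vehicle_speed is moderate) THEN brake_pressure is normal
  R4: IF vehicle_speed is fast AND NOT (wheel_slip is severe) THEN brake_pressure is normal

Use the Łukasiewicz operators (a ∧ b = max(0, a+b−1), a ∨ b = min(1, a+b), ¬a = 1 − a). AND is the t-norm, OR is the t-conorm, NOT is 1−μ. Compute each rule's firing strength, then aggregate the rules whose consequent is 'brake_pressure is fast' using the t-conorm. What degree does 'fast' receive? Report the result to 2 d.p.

0.97

R1: fast=0.42 → w = 0.42
R2: ¬slight=1−0.45=0.55 → w = 0.55
R3: slight=0.45, ¬moderate=1−0.32=0.68; AND[max(0, a+b−1)] → w = 0.13
R4: fast=0.42, ¬severe=1−0.85=0.15; AND[max(0, a+b−1)] → w = 0.00
Rules with consequent 'fast': {R1, R2} → strengths 0.42, 0.55
Aggregate via t-conorm [min(1, a+b)]: 0.97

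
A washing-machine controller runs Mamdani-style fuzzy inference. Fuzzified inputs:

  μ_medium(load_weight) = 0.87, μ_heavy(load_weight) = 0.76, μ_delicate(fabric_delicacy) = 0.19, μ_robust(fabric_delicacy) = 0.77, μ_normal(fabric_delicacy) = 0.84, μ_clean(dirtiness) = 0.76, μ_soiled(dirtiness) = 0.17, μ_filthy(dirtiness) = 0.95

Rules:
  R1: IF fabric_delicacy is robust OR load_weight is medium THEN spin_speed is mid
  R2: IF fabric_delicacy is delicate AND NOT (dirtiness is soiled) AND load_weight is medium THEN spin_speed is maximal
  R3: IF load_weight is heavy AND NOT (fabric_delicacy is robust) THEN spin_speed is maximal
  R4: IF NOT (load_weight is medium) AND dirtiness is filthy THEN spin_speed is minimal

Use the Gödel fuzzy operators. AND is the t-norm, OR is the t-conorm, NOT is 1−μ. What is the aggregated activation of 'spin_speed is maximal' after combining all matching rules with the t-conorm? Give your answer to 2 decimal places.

R1: robust=0.77, medium=0.87; OR[max(a, b)] → w = 0.87
R2: delicate=0.19, ¬soiled=1−0.17=0.83, medium=0.87; AND[min(a, b)] → w = 0.19
R3: heavy=0.76, ¬robust=1−0.77=0.23; AND[min(a, b)] → w = 0.23
R4: ¬medium=1−0.87=0.13, filthy=0.95; AND[min(a, b)] → w = 0.13
Rules with consequent 'maximal': {R2, R3} → strengths 0.19, 0.23
Aggregate via t-conorm [max(a, b)]: 0.23

0.23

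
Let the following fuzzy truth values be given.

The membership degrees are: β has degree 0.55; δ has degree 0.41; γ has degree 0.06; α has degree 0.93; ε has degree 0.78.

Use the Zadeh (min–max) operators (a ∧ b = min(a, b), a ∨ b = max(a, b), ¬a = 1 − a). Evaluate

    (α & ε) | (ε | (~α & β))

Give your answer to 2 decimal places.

0.78

α & ε = min(a, b) on (0.93, 0.78) = 0.78
~α = 1 − 0.93 = 0.07
~α & β = min(a, b) on (0.07, 0.55) = 0.07
ε | (~α & β) = max(a, b) on (0.78, 0.07) = 0.78
(α & ε) | (ε | (~α & β)) = max(a, b) on (0.78, 0.78) = 0.78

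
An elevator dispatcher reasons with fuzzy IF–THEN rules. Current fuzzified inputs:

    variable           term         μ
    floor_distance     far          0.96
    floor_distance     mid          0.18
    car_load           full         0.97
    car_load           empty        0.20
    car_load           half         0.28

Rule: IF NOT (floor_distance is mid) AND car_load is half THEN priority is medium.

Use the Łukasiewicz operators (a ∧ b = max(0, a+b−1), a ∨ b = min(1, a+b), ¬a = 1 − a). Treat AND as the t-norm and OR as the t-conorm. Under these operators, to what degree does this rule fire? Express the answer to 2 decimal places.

firing strength: ¬mid=1−0.18=0.82, half=0.28; AND[max(0, a+b−1)] → w = 0.10

0.10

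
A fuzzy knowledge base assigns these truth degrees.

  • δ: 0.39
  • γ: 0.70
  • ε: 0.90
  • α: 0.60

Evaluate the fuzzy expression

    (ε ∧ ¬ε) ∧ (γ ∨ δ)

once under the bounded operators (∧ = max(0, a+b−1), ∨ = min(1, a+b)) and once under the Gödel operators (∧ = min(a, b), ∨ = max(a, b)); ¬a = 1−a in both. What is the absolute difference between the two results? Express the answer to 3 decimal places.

0.100

Under bounded:
  ¬ε = 1 − 0.90 = 0.10
  ε ∧ ¬ε = max(0, a+b−1) on (0.90, 0.10) = 0.00
  γ ∨ δ = min(1, a+b) on (0.70, 0.39) = 1.00
  (ε ∧ ¬ε) ∧ (γ ∨ δ) = max(0, a+b−1) on (0.00, 1.00) = 0.00
  → value = 0.0000
Under Gödel:
  ¬ε = 1 − 0.90 = 0.10
  ε ∧ ¬ε = min(a, b) on (0.90, 0.10) = 0.10
  γ ∨ δ = max(a, b) on (0.70, 0.39) = 0.70
  (ε ∧ ¬ε) ∧ (γ ∨ δ) = min(a, b) on (0.10, 0.70) = 0.10
  → value = 0.1000
|0.0000 − 0.1000| = 0.100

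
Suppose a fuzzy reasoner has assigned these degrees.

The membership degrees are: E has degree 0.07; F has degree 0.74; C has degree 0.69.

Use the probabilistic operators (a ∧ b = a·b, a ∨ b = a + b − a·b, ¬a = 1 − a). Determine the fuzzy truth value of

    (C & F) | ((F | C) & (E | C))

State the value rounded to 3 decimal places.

0.831

C & F = a·b on (0.6900, 0.7400) = 0.5106
F | C = a + b − a·b on (0.7400, 0.6900) = 0.9194
E | C = a + b − a·b on (0.0700, 0.6900) = 0.7117
(F | C) & (E | C) = a·b on (0.9194, 0.7117) = 0.6543
(C & F) | ((F | C) & (E | C)) = a + b − a·b on (0.5106, 0.6543) = 0.8308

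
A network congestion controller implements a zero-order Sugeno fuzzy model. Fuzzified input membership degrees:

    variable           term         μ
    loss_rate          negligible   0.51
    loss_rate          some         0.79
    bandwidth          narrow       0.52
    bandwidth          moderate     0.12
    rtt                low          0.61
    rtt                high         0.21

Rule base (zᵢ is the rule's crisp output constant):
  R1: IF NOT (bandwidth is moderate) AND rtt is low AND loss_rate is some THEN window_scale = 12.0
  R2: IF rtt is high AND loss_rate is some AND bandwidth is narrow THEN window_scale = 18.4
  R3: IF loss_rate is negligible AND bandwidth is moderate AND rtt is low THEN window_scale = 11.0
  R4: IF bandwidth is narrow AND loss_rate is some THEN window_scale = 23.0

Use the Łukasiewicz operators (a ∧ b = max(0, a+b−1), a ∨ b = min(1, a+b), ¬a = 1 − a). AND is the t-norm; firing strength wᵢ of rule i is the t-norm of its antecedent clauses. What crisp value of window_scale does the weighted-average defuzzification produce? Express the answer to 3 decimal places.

R1 (z=12.0): ¬moderate=1−0.12=0.88, low=0.61, some=0.79; AND[max(0, a+b−1)] → w = 0.28
R2 (z=18.4): high=0.21, some=0.79, narrow=0.52; AND[max(0, a+b−1)] → w = 0.00
R3 (z=11.0): negligible=0.51, moderate=0.12, low=0.61; AND[max(0, a+b−1)] → w = 0.00
R4 (z=23.0): narrow=0.52, some=0.79; AND[max(0, a+b−1)] → w = 0.31
Weighted average = (0.28·12.0 + 0.00·18.4 + 0.00·11.0 + 0.31·23.0) / (0.28 + 0.00 + 0.00 + 0.31)
  = 10.4900 / 0.5900 = 17.780

17.780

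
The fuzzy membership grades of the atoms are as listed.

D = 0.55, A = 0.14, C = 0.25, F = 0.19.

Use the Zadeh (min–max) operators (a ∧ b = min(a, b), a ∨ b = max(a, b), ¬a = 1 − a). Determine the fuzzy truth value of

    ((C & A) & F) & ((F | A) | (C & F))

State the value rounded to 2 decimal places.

0.14

C & A = min(a, b) on (0.25, 0.14) = 0.14
(C & A) & F = min(a, b) on (0.14, 0.19) = 0.14
F | A = max(a, b) on (0.19, 0.14) = 0.19
C & F = min(a, b) on (0.25, 0.19) = 0.19
(F | A) | (C & F) = max(a, b) on (0.19, 0.19) = 0.19
((C & A) & F) & ((F | A) | (C & F)) = min(a, b) on (0.14, 0.19) = 0.14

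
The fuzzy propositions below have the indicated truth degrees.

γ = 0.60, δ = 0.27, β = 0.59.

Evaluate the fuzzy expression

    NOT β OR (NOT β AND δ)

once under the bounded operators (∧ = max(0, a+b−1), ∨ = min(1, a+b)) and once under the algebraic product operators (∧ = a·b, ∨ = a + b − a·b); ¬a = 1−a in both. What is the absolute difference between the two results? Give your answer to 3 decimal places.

0.065

Under bounded:
  NOT β = 1 − 0.59 = 0.41
  NOT β = 1 − 0.59 = 0.41
  NOT β AND δ = max(0, a+b−1) on (0.41, 0.27) = 0.00
  NOT β OR (NOT β AND δ) = min(1, a+b) on (0.41, 0.00) = 0.41
  → value = 0.4100
Under algebraic product:
  NOT β = 1 − 0.5900 = 0.4100
  NOT β = 1 − 0.5900 = 0.4100
  NOT β AND δ = a·b on (0.4100, 0.2700) = 0.1107
  NOT β OR (NOT β AND δ) = a + b − a·b on (0.4100, 0.1107) = 0.4753
  → value = 0.4753
|0.4100 − 0.4753| = 0.065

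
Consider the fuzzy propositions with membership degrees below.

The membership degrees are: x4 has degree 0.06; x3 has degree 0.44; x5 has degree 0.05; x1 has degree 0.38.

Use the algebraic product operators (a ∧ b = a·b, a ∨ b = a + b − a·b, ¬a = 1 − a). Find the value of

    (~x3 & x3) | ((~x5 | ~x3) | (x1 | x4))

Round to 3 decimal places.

~x3 = 1 − 0.4400 = 0.5600
~x3 & x3 = a·b on (0.5600, 0.4400) = 0.2464
~x5 = 1 − 0.0500 = 0.9500
~x3 = 1 − 0.4400 = 0.5600
~x5 | ~x3 = a + b − a·b on (0.9500, 0.5600) = 0.9780
x1 | x4 = a + b − a·b on (0.3800, 0.0600) = 0.4172
(~x5 | ~x3) | (x1 | x4) = a + b − a·b on (0.9780, 0.4172) = 0.9872
(~x3 & x3) | ((~x5 | ~x3) | (x1 | x4)) = a + b − a·b on (0.2464, 0.9872) = 0.9903

0.990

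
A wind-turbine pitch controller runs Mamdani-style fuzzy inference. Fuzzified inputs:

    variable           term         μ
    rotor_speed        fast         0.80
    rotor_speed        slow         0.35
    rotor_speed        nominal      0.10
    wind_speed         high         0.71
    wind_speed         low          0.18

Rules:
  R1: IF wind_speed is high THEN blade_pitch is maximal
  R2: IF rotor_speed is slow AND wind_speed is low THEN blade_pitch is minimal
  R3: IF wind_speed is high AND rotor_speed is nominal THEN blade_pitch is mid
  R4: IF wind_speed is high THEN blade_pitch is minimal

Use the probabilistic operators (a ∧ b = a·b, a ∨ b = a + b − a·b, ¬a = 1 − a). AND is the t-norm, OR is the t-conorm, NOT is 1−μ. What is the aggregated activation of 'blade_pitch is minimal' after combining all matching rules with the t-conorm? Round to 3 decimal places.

R1: high=0.71 → w = 0.7100
R2: slow=0.35, low=0.18; AND[a·b] → w = 0.0630
R3: high=0.71, nominal=0.10; AND[a·b] → w = 0.0710
R4: high=0.71 → w = 0.7100
Rules with consequent 'minimal': {R2, R4} → strengths 0.0630, 0.7100
Aggregate via t-conorm [a + b − a·b]: 0.7283

0.728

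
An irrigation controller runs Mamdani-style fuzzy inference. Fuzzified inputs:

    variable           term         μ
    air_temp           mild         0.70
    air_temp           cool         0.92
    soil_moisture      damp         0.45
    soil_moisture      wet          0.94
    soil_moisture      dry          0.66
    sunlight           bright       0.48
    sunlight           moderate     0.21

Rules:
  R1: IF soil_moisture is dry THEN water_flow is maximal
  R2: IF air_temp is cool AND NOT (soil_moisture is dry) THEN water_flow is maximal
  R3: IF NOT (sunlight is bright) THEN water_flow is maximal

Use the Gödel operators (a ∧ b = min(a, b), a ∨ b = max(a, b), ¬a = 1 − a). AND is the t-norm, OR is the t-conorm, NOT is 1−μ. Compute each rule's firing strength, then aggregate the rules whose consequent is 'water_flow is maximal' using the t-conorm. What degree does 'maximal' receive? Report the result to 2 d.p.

R1: dry=0.66 → w = 0.66
R2: cool=0.92, ¬dry=1−0.66=0.34; AND[min(a, b)] → w = 0.34
R3: ¬bright=1−0.48=0.52 → w = 0.52
Rules with consequent 'maximal': {R1, R2, R3} → strengths 0.66, 0.34, 0.52
Aggregate via t-conorm [max(a, b)]: 0.66

0.66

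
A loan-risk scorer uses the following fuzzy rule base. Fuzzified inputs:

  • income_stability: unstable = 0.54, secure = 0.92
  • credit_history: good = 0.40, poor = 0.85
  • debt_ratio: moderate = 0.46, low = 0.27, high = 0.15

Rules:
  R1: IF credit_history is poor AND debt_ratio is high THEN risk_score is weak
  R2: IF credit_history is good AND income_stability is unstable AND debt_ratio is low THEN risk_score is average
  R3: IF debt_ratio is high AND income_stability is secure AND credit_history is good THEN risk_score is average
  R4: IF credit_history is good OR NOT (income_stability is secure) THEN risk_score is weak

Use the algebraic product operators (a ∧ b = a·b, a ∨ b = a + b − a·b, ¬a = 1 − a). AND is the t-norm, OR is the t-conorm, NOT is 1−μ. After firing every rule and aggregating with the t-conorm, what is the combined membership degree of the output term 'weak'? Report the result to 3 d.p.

R1: poor=0.85, high=0.15; AND[a·b] → w = 0.1275
R2: good=0.40, unstable=0.54, low=0.27; AND[a·b] → w = 0.0583
R3: high=0.15, secure=0.92, good=0.40; AND[a·b] → w = 0.0552
R4: good=0.40, ¬secure=1−0.92=0.08; OR[a + b − a·b] → w = 0.4480
Rules with consequent 'weak': {R1, R4} → strengths 0.1275, 0.4480
Aggregate via t-conorm [a + b − a·b]: 0.5184

0.518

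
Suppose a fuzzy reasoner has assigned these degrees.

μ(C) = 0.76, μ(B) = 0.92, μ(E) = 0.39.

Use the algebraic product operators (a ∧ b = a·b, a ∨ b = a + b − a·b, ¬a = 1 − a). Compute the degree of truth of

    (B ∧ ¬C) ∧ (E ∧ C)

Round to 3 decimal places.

¬C = 1 − 0.7600 = 0.2400
B ∧ ¬C = a·b on (0.9200, 0.2400) = 0.2208
E ∧ C = a·b on (0.3900, 0.7600) = 0.2964
(B ∧ ¬C) ∧ (E ∧ C) = a·b on (0.2208, 0.2964) = 0.0654

0.065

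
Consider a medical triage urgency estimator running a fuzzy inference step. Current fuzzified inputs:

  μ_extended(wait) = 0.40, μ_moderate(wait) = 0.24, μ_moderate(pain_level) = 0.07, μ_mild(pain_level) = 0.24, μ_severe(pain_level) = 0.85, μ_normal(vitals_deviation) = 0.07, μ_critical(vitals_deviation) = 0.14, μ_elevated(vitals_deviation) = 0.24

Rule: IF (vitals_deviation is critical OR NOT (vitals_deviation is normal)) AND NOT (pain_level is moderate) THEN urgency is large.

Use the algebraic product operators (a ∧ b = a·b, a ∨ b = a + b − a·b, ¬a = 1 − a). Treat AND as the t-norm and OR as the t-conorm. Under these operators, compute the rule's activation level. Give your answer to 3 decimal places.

0.874

firing strength: (critical=0.14 OR ¬normal=1−0.07=0.93) = 0.9398; AND[a·b] with ¬moderate=1−0.07=0.93 → w = 0.8740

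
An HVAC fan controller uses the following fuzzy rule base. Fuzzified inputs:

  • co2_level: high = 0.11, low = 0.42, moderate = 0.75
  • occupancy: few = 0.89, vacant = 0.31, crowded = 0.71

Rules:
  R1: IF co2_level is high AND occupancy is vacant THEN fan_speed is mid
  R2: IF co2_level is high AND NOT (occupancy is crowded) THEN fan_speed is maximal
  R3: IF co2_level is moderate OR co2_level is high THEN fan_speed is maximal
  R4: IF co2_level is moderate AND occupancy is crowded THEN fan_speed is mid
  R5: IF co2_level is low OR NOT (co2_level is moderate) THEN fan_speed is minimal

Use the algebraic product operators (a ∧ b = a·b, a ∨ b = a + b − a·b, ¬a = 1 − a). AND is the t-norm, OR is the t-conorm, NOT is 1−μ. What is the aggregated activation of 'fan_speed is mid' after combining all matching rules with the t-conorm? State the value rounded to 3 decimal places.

R1: high=0.11, vacant=0.31; AND[a·b] → w = 0.0341
R2: high=0.11, ¬crowded=1−0.71=0.29; AND[a·b] → w = 0.0319
R3: moderate=0.75, high=0.11; OR[a + b − a·b] → w = 0.7775
R4: moderate=0.75, crowded=0.71; AND[a·b] → w = 0.5325
R5: low=0.42, ¬moderate=1−0.75=0.25; OR[a + b − a·b] → w = 0.5650
Rules with consequent 'mid': {R1, R4} → strengths 0.0341, 0.5325
Aggregate via t-conorm [a + b − a·b]: 0.5484

0.548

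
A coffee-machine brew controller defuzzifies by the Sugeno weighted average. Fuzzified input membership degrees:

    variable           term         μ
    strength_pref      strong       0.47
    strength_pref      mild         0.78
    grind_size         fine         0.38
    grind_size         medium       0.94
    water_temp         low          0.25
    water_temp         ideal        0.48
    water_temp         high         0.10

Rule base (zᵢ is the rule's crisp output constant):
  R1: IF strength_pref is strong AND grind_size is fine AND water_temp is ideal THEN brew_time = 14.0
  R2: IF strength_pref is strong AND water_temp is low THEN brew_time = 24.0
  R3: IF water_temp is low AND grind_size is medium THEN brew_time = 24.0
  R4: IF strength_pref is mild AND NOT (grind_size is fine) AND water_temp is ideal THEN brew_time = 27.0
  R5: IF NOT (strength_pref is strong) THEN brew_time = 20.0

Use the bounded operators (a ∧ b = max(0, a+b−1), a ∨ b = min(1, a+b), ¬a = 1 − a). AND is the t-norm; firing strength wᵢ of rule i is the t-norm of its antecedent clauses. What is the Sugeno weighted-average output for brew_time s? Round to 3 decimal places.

R1 (z=14.0): strong=0.47, fine=0.38, ideal=0.48; AND[max(0, a+b−1)] → w = 0.00
R2 (z=24.0): strong=0.47, low=0.25; AND[max(0, a+b−1)] → w = 0.00
R3 (z=24.0): low=0.25, medium=0.94; AND[max(0, a+b−1)] → w = 0.19
R4 (z=27.0): mild=0.78, ¬fine=1−0.38=0.62, ideal=0.48; AND[max(0, a+b−1)] → w = 0.00
R5 (z=20.0): ¬strong=1−0.47=0.53 → w = 0.53
Weighted average = (0.00·14.0 + 0.00·24.0 + 0.19·24.0 + 0.00·27.0 + 0.53·20.0) / (0.00 + 0.00 + 0.19 + 0.00 + 0.53)
  = 15.1600 / 0.7200 = 21.056

21.056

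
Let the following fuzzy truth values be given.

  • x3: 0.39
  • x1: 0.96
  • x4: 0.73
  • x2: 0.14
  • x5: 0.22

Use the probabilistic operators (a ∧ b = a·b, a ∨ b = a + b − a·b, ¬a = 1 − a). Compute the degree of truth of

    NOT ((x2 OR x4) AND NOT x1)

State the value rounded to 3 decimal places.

x2 OR x4 = a + b − a·b on (0.1400, 0.7300) = 0.7678
NOT x1 = 1 − 0.9600 = 0.0400
(x2 OR x4) AND NOT x1 = a·b on (0.7678, 0.0400) = 0.0307
NOT ((x2 OR x4) AND NOT x1) = 1 − 0.0307 = 0.9693

0.969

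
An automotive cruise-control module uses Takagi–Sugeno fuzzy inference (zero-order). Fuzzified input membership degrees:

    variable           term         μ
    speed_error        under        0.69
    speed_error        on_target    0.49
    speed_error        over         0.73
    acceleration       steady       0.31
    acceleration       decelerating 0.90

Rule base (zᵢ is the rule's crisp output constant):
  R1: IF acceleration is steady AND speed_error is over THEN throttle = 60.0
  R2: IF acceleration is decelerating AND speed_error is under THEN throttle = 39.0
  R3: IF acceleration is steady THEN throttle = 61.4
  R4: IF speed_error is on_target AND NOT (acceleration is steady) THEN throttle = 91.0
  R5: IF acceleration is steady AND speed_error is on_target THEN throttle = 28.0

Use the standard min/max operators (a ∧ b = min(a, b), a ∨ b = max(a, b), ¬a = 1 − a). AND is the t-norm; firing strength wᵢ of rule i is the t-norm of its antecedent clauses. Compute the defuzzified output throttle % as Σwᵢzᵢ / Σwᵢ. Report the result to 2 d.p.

R1 (z=60.0): steady=0.31, over=0.73; AND[min(a, b)] → w = 0.31
R2 (z=39.0): decelerating=0.90, under=0.69; AND[min(a, b)] → w = 0.69
R3 (z=61.4): steady=0.31 → w = 0.31
R4 (z=91.0): on_target=0.49, ¬steady=1−0.31=0.69; AND[min(a, b)] → w = 0.49
R5 (z=28.0): steady=0.31, on_target=0.49; AND[min(a, b)] → w = 0.31
Weighted average = (0.31·60.0 + 0.69·39.0 + 0.31·61.4 + 0.49·91.0 + 0.31·28.0) / (0.31 + 0.69 + 0.31 + 0.49 + 0.31)
  = 117.8140 / 2.1100 = 55.84

55.84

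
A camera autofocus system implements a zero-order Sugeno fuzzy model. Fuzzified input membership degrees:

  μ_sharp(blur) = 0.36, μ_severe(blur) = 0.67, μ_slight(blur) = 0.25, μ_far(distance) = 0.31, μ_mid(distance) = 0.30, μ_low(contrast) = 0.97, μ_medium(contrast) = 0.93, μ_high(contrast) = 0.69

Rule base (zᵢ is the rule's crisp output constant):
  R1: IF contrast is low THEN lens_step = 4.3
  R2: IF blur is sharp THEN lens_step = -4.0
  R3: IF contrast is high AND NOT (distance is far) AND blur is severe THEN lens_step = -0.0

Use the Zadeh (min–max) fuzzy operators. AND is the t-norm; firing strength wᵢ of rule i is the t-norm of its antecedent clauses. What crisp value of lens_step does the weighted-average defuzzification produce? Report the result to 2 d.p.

1.37

R1 (z=4.3): low=0.97 → w = 0.97
R2 (z=-4.0): sharp=0.36 → w = 0.36
R3 (z=-0.0): high=0.69, ¬far=1−0.31=0.69, severe=0.67; AND[min(a, b)] → w = 0.67
Weighted average = (0.97·4.3 + 0.36·-4.0 + 0.67·-0.0) / (0.97 + 0.36 + 0.67)
  = 2.7310 / 2.0000 = 1.37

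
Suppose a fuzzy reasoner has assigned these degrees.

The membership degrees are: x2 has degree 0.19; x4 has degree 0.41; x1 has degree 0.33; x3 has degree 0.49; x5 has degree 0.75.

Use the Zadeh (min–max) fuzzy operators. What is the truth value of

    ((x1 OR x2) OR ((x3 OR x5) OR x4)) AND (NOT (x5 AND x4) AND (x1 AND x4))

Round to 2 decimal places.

x1 OR x2 = max(a, b) on (0.33, 0.19) = 0.33
x3 OR x5 = max(a, b) on (0.49, 0.75) = 0.75
(x3 OR x5) OR x4 = max(a, b) on (0.75, 0.41) = 0.75
(x1 OR x2) OR ((x3 OR x5) OR x4) = max(a, b) on (0.33, 0.75) = 0.75
x5 AND x4 = min(a, b) on (0.75, 0.41) = 0.41
NOT (x5 AND x4) = 1 − 0.41 = 0.59
x1 AND x4 = min(a, b) on (0.33, 0.41) = 0.33
NOT (x5 AND x4) AND (x1 AND x4) = min(a, b) on (0.59, 0.33) = 0.33
((x1 OR x2) OR ((x3 OR x5) OR x4)) AND (NOT (x5 AND x4) AND (x1 AND x4)) = min(a, b) on (0.75, 0.33) = 0.33

0.33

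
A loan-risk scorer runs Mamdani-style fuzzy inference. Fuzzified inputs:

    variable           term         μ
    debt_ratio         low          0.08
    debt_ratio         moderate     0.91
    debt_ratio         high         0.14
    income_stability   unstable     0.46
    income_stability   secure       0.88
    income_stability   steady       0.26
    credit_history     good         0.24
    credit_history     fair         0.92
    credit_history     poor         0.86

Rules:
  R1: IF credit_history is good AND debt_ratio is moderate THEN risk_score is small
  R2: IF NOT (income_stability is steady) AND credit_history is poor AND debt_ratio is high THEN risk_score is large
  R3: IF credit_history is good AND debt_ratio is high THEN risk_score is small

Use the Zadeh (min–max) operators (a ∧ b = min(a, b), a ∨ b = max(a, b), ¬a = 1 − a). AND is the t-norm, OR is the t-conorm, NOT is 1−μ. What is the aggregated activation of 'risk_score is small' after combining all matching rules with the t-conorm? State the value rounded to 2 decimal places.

0.24

R1: good=0.24, moderate=0.91; AND[min(a, b)] → w = 0.24
R2: ¬steady=1−0.26=0.74, poor=0.86, high=0.14; AND[min(a, b)] → w = 0.14
R3: good=0.24, high=0.14; AND[min(a, b)] → w = 0.14
Rules with consequent 'small': {R1, R3} → strengths 0.24, 0.14
Aggregate via t-conorm [max(a, b)]: 0.24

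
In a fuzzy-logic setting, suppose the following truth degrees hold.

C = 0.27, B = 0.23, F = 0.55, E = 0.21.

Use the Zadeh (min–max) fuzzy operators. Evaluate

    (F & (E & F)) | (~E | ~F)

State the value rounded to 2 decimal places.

0.79

E & F = min(a, b) on (0.21, 0.55) = 0.21
F & (E & F) = min(a, b) on (0.55, 0.21) = 0.21
~E = 1 − 0.21 = 0.79
~F = 1 − 0.55 = 0.45
~E | ~F = max(a, b) on (0.79, 0.45) = 0.79
(F & (E & F)) | (~E | ~F) = max(a, b) on (0.21, 0.79) = 0.79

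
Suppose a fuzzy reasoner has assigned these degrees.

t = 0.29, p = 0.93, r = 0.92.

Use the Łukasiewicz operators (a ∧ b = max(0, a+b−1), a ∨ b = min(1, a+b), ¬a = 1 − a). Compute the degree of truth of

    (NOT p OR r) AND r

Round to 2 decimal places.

0.91

NOT p = 1 − 0.93 = 0.07
NOT p OR r = min(1, a+b) on (0.07, 0.92) = 0.99
(NOT p OR r) AND r = max(0, a+b−1) on (0.99, 0.92) = 0.91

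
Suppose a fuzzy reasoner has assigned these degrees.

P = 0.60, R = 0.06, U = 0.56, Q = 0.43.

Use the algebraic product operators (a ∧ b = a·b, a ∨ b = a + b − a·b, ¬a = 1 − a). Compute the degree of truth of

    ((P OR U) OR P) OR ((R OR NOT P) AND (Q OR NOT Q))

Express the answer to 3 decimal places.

P OR U = a + b − a·b on (0.6000, 0.5600) = 0.8240
(P OR U) OR P = a + b − a·b on (0.8240, 0.6000) = 0.9296
NOT P = 1 − 0.6000 = 0.4000
R OR NOT P = a + b − a·b on (0.0600, 0.4000) = 0.4360
NOT Q = 1 − 0.4300 = 0.5700
Q OR NOT Q = a + b − a·b on (0.4300, 0.5700) = 0.7549
(R OR NOT P) AND (Q OR NOT Q) = a·b on (0.4360, 0.7549) = 0.3291
((P OR U) OR P) OR ((R OR NOT P) AND (Q OR NOT Q)) = a + b − a·b on (0.9296, 0.3291) = 0.9528

0.953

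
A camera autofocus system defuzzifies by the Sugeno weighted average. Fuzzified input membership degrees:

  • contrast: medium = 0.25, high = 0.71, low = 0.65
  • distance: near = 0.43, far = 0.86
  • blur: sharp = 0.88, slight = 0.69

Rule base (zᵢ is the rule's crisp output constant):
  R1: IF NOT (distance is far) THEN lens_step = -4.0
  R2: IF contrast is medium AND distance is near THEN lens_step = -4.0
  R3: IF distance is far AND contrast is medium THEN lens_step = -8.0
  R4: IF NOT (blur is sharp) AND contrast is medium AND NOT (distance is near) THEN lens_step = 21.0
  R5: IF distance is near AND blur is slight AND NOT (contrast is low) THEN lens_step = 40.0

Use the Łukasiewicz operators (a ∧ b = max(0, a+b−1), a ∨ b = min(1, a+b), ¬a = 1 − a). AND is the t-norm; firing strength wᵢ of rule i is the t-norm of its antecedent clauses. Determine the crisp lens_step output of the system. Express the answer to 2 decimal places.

-5.76

R1 (z=-4.0): ¬far=1−0.86=0.14 → w = 0.14
R2 (z=-4.0): medium=0.25, near=0.43; AND[max(0, a+b−1)] → w = 0.00
R3 (z=-8.0): far=0.86, medium=0.25; AND[max(0, a+b−1)] → w = 0.11
R4 (z=21.0): ¬sharp=1−0.88=0.12, medium=0.25, ¬near=1−0.43=0.57; AND[max(0, a+b−1)] → w = 0.00
R5 (z=40.0): near=0.43, slight=0.69, ¬low=1−0.65=0.35; AND[max(0, a+b−1)] → w = 0.00
Weighted average = (0.14·-4.0 + 0.00·-4.0 + 0.11·-8.0 + 0.00·21.0 + 0.00·40.0) / (0.14 + 0.00 + 0.11 + 0.00 + 0.00)
  = -1.4400 / 0.2500 = -5.76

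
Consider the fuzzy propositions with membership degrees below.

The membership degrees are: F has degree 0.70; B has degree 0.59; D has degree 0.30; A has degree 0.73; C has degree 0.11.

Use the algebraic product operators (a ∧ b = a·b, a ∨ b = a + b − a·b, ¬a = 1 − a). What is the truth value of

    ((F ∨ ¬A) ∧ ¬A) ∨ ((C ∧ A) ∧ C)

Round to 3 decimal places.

0.218

¬A = 1 − 0.7300 = 0.2700
F ∨ ¬A = a + b − a·b on (0.7000, 0.2700) = 0.7810
¬A = 1 − 0.7300 = 0.2700
(F ∨ ¬A) ∧ ¬A = a·b on (0.7810, 0.2700) = 0.2109
C ∧ A = a·b on (0.1100, 0.7300) = 0.0803
(C ∧ A) ∧ C = a·b on (0.0803, 0.1100) = 0.0088
((F ∨ ¬A) ∧ ¬A) ∨ ((C ∧ A) ∧ C) = a + b − a·b on (0.2109, 0.0088) = 0.2178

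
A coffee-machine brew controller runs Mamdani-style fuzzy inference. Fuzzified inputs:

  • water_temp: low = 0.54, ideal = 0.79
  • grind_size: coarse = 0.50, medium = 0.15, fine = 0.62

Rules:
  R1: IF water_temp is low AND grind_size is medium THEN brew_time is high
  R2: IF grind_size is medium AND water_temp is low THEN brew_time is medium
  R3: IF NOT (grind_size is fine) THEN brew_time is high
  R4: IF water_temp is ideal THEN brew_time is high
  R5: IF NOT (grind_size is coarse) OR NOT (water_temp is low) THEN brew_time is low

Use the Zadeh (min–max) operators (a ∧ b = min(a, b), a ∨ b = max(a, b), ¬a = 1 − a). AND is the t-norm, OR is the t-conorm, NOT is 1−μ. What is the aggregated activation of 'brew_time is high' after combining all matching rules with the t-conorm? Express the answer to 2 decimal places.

0.79

R1: low=0.54, medium=0.15; AND[min(a, b)] → w = 0.15
R2: medium=0.15, low=0.54; AND[min(a, b)] → w = 0.15
R3: ¬fine=1−0.62=0.38 → w = 0.38
R4: ideal=0.79 → w = 0.79
R5: ¬coarse=1−0.50=0.50, ¬low=1−0.54=0.46; OR[max(a, b)] → w = 0.50
Rules with consequent 'high': {R1, R3, R4} → strengths 0.15, 0.38, 0.79
Aggregate via t-conorm [max(a, b)]: 0.79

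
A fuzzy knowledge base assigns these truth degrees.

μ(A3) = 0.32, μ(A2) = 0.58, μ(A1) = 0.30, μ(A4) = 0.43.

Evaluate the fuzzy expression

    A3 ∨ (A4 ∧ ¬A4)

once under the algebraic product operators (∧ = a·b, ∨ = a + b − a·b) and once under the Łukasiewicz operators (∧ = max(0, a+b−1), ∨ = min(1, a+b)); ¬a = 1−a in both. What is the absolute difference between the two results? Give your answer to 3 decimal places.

Under algebraic product:
  ¬A4 = 1 − 0.4300 = 0.5700
  A4 ∧ ¬A4 = a·b on (0.4300, 0.5700) = 0.2451
  A3 ∨ (A4 ∧ ¬A4) = a + b − a·b on (0.3200, 0.2451) = 0.4867
  → value = 0.4867
Under Łukasiewicz:
  ¬A4 = 1 − 0.43 = 0.57
  A4 ∧ ¬A4 = max(0, a+b−1) on (0.43, 0.57) = 0.00
  A3 ∨ (A4 ∧ ¬A4) = min(1, a+b) on (0.32, 0.00) = 0.32
  → value = 0.3200
|0.4867 − 0.3200| = 0.167

0.167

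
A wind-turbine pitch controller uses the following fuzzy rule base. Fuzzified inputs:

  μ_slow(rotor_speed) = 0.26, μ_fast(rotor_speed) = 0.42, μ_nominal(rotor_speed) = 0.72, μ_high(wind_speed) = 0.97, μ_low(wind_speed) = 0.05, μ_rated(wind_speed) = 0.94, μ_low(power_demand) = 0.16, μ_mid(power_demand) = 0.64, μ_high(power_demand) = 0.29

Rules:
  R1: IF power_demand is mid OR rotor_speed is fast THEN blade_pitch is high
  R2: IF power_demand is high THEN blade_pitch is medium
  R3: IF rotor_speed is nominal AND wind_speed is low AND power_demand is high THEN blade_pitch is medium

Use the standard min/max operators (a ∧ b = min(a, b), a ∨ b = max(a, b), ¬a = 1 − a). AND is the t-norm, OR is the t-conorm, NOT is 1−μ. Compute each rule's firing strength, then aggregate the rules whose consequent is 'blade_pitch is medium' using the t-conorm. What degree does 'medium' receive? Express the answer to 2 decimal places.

R1: mid=0.64, fast=0.42; OR[max(a, b)] → w = 0.64
R2: high=0.29 → w = 0.29
R3: nominal=0.72, low=0.05, high=0.29; AND[min(a, b)] → w = 0.05
Rules with consequent 'medium': {R2, R3} → strengths 0.29, 0.05
Aggregate via t-conorm [max(a, b)]: 0.29

0.29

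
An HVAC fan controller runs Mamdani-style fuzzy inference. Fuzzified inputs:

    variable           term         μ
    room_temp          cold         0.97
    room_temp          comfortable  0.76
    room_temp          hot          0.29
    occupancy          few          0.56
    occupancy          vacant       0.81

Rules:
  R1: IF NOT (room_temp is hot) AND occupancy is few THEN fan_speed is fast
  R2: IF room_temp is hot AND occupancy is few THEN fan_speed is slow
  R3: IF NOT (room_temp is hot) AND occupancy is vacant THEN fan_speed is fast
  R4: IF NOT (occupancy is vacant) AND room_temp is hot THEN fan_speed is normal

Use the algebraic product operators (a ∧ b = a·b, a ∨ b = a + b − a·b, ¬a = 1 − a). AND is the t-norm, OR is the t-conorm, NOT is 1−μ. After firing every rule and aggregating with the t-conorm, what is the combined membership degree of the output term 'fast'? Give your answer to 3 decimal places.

R1: ¬hot=1−0.29=0.71, few=0.56; AND[a·b] → w = 0.3976
R2: hot=0.29, few=0.56; AND[a·b] → w = 0.1624
R3: ¬hot=1−0.29=0.71, vacant=0.81; AND[a·b] → w = 0.5751
R4: ¬vacant=1−0.81=0.19, hot=0.29; AND[a·b] → w = 0.0551
Rules with consequent 'fast': {R1, R3} → strengths 0.3976, 0.5751
Aggregate via t-conorm [a + b − a·b]: 0.7440

0.744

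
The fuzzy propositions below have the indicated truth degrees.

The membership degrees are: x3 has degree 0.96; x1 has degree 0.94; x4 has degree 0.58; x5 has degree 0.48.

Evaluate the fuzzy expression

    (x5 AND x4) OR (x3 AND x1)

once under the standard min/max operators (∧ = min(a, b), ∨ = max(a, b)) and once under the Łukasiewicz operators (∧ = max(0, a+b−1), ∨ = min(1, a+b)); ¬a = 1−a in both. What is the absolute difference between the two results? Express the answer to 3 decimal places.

Under standard min/max:
  x5 AND x4 = min(a, b) on (0.48, 0.58) = 0.48
  x3 AND x1 = min(a, b) on (0.96, 0.94) = 0.94
  (x5 AND x4) OR (x3 AND x1) = max(a, b) on (0.48, 0.94) = 0.94
  → value = 0.9400
Under Łukasiewicz:
  x5 AND x4 = max(0, a+b−1) on (0.48, 0.58) = 0.06
  x3 AND x1 = max(0, a+b−1) on (0.96, 0.94) = 0.90
  (x5 AND x4) OR (x3 AND x1) = min(1, a+b) on (0.06, 0.90) = 0.96
  → value = 0.9600
|0.9400 − 0.9600| = 0.020

0.020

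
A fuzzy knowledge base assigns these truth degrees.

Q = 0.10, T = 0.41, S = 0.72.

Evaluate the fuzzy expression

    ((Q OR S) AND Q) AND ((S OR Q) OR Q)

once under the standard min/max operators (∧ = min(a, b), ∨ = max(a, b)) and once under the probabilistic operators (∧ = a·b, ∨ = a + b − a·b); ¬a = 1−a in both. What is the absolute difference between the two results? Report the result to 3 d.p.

Under standard min/max:
  Q OR S = max(a, b) on (0.10, 0.72) = 0.72
  (Q OR S) AND Q = min(a, b) on (0.72, 0.10) = 0.10
  S OR Q = max(a, b) on (0.72, 0.10) = 0.72
  (S OR Q) OR Q = max(a, b) on (0.72, 0.10) = 0.72
  ((Q OR S) AND Q) AND ((S OR Q) OR Q) = min(a, b) on (0.10, 0.72) = 0.10
  → value = 0.1000
Under probabilistic:
  Q OR S = a + b − a·b on (0.1000, 0.7200) = 0.7480
  (Q OR S) AND Q = a·b on (0.7480, 0.1000) = 0.0748
  S OR Q = a + b − a·b on (0.7200, 0.1000) = 0.7480
  (S OR Q) OR Q = a + b − a·b on (0.7480, 0.1000) = 0.7732
  ((Q OR S) AND Q) AND ((S OR Q) OR Q) = a·b on (0.0748, 0.7732) = 0.0578
  → value = 0.0578
|0.1000 − 0.0578| = 0.042

0.042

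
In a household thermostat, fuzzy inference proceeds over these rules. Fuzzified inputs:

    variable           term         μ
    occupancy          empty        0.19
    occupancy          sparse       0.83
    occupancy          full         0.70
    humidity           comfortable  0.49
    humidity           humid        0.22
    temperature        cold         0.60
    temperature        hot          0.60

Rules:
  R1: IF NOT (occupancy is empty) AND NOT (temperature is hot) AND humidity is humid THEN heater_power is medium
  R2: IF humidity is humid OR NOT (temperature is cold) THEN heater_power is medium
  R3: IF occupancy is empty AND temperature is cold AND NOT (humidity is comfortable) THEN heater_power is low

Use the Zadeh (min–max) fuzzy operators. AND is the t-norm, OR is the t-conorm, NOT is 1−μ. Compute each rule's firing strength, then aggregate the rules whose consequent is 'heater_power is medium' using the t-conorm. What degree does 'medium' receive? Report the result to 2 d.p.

0.40

R1: ¬empty=1−0.19=0.81, ¬hot=1−0.60=0.40, humid=0.22; AND[min(a, b)] → w = 0.22
R2: humid=0.22, ¬cold=1−0.60=0.40; OR[max(a, b)] → w = 0.40
R3: empty=0.19, cold=0.60, ¬comfortable=1−0.49=0.51; AND[min(a, b)] → w = 0.19
Rules with consequent 'medium': {R1, R2} → strengths 0.22, 0.40
Aggregate via t-conorm [max(a, b)]: 0.40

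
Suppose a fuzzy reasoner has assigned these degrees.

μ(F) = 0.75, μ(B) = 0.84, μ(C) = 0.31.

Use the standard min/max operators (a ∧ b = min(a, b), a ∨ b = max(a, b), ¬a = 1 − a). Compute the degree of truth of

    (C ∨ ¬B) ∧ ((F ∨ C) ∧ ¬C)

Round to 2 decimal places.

0.31

¬B = 1 − 0.84 = 0.16
C ∨ ¬B = max(a, b) on (0.31, 0.16) = 0.31
F ∨ C = max(a, b) on (0.75, 0.31) = 0.75
¬C = 1 − 0.31 = 0.69
(F ∨ C) ∧ ¬C = min(a, b) on (0.75, 0.69) = 0.69
(C ∨ ¬B) ∧ ((F ∨ C) ∧ ¬C) = min(a, b) on (0.31, 0.69) = 0.31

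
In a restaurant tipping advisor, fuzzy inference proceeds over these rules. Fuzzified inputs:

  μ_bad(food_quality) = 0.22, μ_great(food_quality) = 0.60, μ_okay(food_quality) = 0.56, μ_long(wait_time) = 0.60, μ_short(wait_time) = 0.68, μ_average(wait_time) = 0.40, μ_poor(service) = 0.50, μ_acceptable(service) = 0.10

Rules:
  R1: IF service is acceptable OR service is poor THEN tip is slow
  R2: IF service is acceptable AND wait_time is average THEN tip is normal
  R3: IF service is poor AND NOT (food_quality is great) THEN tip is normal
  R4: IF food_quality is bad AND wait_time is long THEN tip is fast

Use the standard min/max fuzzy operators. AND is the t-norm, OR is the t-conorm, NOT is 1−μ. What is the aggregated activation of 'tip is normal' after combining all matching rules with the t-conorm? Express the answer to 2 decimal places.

R1: acceptable=0.10, poor=0.50; OR[max(a, b)] → w = 0.50
R2: acceptable=0.10, average=0.40; AND[min(a, b)] → w = 0.10
R3: poor=0.50, ¬great=1−0.60=0.40; AND[min(a, b)] → w = 0.40
R4: bad=0.22, long=0.60; AND[min(a, b)] → w = 0.22
Rules with consequent 'normal': {R2, R3} → strengths 0.10, 0.40
Aggregate via t-conorm [max(a, b)]: 0.40

0.40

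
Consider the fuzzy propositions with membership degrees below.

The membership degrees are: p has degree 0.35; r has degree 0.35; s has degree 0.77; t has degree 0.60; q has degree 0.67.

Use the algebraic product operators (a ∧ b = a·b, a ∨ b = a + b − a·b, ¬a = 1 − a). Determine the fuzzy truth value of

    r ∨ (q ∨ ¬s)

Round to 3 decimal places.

¬s = 1 − 0.7700 = 0.2300
q ∨ ¬s = a + b − a·b on (0.6700, 0.2300) = 0.7459
r ∨ (q ∨ ¬s) = a + b − a·b on (0.3500, 0.7459) = 0.8348

0.835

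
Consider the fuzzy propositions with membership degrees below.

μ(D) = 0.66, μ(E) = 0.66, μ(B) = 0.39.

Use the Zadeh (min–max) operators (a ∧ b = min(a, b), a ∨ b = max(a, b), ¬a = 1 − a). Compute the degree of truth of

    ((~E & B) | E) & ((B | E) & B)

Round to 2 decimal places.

~E = 1 − 0.66 = 0.34
~E & B = min(a, b) on (0.34, 0.39) = 0.34
(~E & B) | E = max(a, b) on (0.34, 0.66) = 0.66
B | E = max(a, b) on (0.39, 0.66) = 0.66
(B | E) & B = min(a, b) on (0.66, 0.39) = 0.39
((~E & B) | E) & ((B | E) & B) = min(a, b) on (0.66, 0.39) = 0.39

0.39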